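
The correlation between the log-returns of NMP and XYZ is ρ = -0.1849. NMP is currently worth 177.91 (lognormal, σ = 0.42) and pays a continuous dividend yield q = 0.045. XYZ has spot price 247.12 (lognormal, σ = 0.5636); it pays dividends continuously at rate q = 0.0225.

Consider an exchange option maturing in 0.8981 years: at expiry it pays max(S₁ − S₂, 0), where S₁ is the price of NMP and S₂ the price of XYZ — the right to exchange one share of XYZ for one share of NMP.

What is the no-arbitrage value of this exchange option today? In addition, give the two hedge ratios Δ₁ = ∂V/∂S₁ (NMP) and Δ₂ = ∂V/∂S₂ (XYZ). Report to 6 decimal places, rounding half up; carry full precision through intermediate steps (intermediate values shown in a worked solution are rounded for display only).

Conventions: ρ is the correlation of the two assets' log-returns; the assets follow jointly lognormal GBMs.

σ_eff = √(σ₁² + σ₂² − 2ρσ₁σ₂) = √(0.42² + 0.5636² − 2·-0.1849·0.42·0.5636) = 0.762615
d₁ = (ln(S₁/S₂) + (q₂ − q₁ + σ_eff²/2)T) / (σ_eff√T) = (ln(177.91/247.12) + (0.0225 − 0.045 + 0.290791)·0.8981) / 0.722716 = -0.121271
d₂ = d₁ − σ_eff√T = -0.121271 − 0.722716 = -0.843987
N(d₁) = 0.451738,  N(d₂) = 0.199338
V = S₁·e^{−q₁T}·N(d₁) − S₂·e^{−q₂T}·N(d₂) = 77.185432 − 48.275076 = 28.910357
Key observation: r never enters — measured in units of XYZ, the claim is a call on S₁/S₂ struck at 1, so only the dividend yields and σ_eff matter.
Δ₁ = e^{−q₁T}·N(d₁) = 0.433845;  Δ₂ = −e^{−q₂T}·N(d₂) = -0.195351

exchange price = 28.910357
Δ1 = 0.433845
Δ2 = -0.195351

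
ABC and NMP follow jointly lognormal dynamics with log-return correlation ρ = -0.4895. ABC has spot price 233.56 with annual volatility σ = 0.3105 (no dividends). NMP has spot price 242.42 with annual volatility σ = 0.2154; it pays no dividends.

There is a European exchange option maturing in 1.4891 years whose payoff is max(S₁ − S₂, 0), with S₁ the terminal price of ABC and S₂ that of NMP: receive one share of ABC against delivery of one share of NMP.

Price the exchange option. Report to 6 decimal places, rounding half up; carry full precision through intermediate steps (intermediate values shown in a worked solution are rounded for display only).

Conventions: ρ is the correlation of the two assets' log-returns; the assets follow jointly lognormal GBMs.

exchange price = 47.884246

σ_eff = √(σ₁² + σ₂² − 2ρσ₁σ₂) = √(0.3105² + 0.2154² − 2·-0.4895·0.3105·0.2154) = 0.456382
d₁ = (ln(S₁/S₂) + (q₂ − q₁ + σ_eff²/2)T) / (σ_eff√T) = (ln(233.56/242.42) + (0.0 − 0.0 + 0.104142)·1.4891) / 0.556917 = 0.211603
d₂ = d₁ − σ_eff√T = 0.211603 − 0.556917 = -0.345314
N(d₁) = 0.583792,  N(d₂) = 0.364929
V = S₁·e^{−q₁T}·N(d₁) − S₂·e^{−q₂T}·N(d₂) = 136.350406 − 88.466160 = 47.884246
Key observation: r never enters — measured in units of NMP, the claim is a call on S₁/S₂ struck at 1, so only the dividend yields and σ_eff matter.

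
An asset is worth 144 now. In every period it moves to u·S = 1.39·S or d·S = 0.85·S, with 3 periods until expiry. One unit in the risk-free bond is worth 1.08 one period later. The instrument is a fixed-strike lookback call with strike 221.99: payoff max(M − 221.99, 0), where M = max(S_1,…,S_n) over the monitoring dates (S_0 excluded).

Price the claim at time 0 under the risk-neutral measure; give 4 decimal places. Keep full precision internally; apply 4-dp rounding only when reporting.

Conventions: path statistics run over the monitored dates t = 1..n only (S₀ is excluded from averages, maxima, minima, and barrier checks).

No-arbitrage gives p* = (R−d)/(u−d) = 0.4259: enumerate every path, weight its payoff by its p*-probability, and discount by R^3.
Enumerate all 2^3 = 8 price paths (U = up ×1.39, D = down ×0.85); each path with k up-moves has probability p*^k·(1−p*)^(3−k).
DDD: M=122.4000, payoff=0.0000, prob=0.189192
UDD: M=200.1600, payoff=0.0000, prob=0.140369
DUD: M=170.1360, payoff=0.0000, prob=0.140369
UUD: M=278.2224, payoff=56.2324, prob=0.104144
DDU: M=144.6156, payoff=0.0000, prob=0.140369
UDU: M=236.4890, payoff=14.4990, prob=0.104144
DUU: M=236.4890, payoff=14.4990, prob=0.104144
UUU: M=386.7291, payoff=164.7391, prob=0.077268
Price = Σ prob·payoff / R^3 = 21.605419 / 1.259712 = 17.1511

price = 17.1511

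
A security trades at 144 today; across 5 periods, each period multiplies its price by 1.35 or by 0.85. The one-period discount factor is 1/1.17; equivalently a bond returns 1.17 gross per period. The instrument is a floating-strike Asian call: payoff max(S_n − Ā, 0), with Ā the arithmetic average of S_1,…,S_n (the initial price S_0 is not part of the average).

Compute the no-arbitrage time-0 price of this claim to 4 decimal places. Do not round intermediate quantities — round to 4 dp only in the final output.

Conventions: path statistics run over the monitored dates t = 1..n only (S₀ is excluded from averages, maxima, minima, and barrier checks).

With p* = (R−d)/(u−d) = 0.6400, sum probability × payoff across the paths and divide by R^5.
Enumerate all 2^5 = 32 price paths (U = up ×1.35, D = down ×0.85); each path with k up-moves has probability p*^k·(1−p*)^(5−k).
DDDDD: Ā=90.7873, payoff=0.0000, prob=0.006047
UDDDD: Ā=144.1916, payoff=0.0000, prob=0.010750
DUDDD: Ā=129.7916, payoff=0.0000, prob=0.010750
UUDDD: Ā=206.1396, payoff=0.0000, prob=0.019110
DDUDD: Ā=117.5516, payoff=0.0000, prob=0.010750
UDUDD: Ā=186.6996, payoff=0.0000, prob=0.019110
DUUDD: Ā=172.2996, payoff=0.0000, prob=0.019110
UUUDD: Ā=273.6523, payoff=0.0000, prob=0.033974
DDDUD: Ā=107.1476, payoff=0.0000, prob=0.010750
UDDUD: Ā=170.1756, payoff=0.0000, prob=0.019110
DUDUD: Ā=155.7756, payoff=5.3954, prob=0.019110
UUDUD: Ā=247.4083, payoff=8.5692, prob=0.033974
DDUUD: Ā=143.5356, payoff=17.6354, prob=0.019110
UDUUD: Ā=227.9683, payoff=28.0092, prob=0.033974
DUUUD: Ā=213.5683, payoff=42.4092, prob=0.033974
UUUUD: Ā=339.1967, payoff=67.3557, prob=0.060398
DDDDU: Ā=98.3042, payoff=3.1738, prob=0.010750
UDDDU: Ā=156.1302, payoff=5.0408, prob=0.019110
DUDDU: Ā=141.7302, payoff=19.4408, prob=0.019110
UUDDU: Ā=225.1009, payoff=30.8766, prob=0.033974
DDUDU: Ā=129.4902, payoff=31.6808, prob=0.019110
UDUDU: Ā=205.6609, payoff=50.3166, prob=0.033974
DUUDU: Ā=191.2609, payoff=64.7166, prob=0.033974
UUUDU: Ā=303.7673, payoff=102.7851, prob=0.060398
DDDUU: Ā=119.0862, payoff=42.0848, prob=0.019110
UDDUU: Ā=189.1369, payoff=66.8406, prob=0.033974
DUDUU: Ā=174.7369, payoff=81.2406, prob=0.033974
UUDUU: Ā=277.5233, payoff=129.0291, prob=0.060398
DDUUU: Ā=162.4969, payoff=93.4806, prob=0.033974
UDUUU: Ā=258.0833, payoff=148.4691, prob=0.060398
DUUUU: Ā=243.6833, payoff=162.8691, prob=0.060398
UUUUU: Ā=387.0263, payoff=258.6745, prob=0.107374
Price = Σ prob·payoff / R^5 = 82.847599 / 2.192448 = 37.7877

price = 37.7877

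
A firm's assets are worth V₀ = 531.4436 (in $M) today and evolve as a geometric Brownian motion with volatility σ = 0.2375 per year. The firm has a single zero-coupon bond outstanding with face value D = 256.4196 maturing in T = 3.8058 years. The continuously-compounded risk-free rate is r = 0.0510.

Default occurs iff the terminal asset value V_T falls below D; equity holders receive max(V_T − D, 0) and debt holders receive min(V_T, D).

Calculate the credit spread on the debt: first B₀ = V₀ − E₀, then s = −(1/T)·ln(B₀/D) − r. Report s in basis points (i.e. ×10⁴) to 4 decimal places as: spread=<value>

Equity is a call on the firm's assets struck at D = 256.4196:
d₁ = [ln(V₀/D) + (r + σ²/2)T] / (σ√T)
   = [ln(531.4436/256.4196) + (0.0510 + 0.5·0.2375²)·3.8058] / (0.2375·√3.8058)
   = [0.728782 + 0.301431] / 0.463326 = 2.223517
d₂ = d₁ − σ√T = 2.223517 − 0.463326 = 1.760191
N(d₁) = 0.986910,  N(d₂) = 0.960812,  e^(−rT) = 0.823579
E₀ = V₀·N(d₁) − D·e^(−rT)·N(d₂)
   = 531.4436·0.986910 − 256.4196·0.823579·0.960812 = 321.580681
B₀ = V₀ − E₀ = 531.4436 − 321.580681 = 209.862919
spread = −(1/T)·ln(B₀/D) − r = −(1/3.8058)·ln(209.862919/256.4196) − 0.0510 = 0.00164612
in basis points: 0.00164612 × 10⁴ = 16.4612 bp

spread=16.4612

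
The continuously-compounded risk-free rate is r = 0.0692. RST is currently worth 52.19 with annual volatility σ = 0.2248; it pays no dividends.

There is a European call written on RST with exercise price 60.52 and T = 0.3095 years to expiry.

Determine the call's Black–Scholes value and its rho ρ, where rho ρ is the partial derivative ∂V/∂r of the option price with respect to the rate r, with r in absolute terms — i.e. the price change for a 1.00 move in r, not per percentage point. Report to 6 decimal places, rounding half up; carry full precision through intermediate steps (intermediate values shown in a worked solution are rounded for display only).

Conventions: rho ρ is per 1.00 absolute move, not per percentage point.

σ√T = 0.2248·√0.3095 = 0.125062
d₁ = (ln(S/K) + (r+σ²/2)T) / (σ√T) = (ln(52.19/60.52) + (0.0692+0.2248²/2)·0.3095) / 0.125062 = (-0.148083 + 0.029238) / 0.125062 = -0.950288
d₂ = d₁ − σ√T = -0.950288 − 0.125062 = -1.075351
e^{−rT} = 0.978810
N(d₁) = 0.170983,  N(d₂) = 0.141109
Call price V = S·N(d₁) − K·e^{−rT}·N(d₂) = 8.923599 − 8.358953 = 0.564646
ρ = K·T·e^{−rT}·N(d₂) = 2.587096

price = 0.564646
ρ = 2.587096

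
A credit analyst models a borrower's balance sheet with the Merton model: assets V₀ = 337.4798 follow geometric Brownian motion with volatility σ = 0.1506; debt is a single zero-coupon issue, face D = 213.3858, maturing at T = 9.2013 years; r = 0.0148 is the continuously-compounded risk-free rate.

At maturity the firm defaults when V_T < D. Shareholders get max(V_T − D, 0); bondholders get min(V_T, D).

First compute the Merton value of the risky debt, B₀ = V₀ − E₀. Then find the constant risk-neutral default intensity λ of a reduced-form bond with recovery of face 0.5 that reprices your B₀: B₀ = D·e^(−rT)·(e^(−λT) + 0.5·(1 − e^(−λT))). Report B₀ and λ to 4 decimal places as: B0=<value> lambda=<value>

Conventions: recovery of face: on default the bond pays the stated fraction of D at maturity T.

B0=181.1150 lambda=0.0061

Equity is a call on the firm's assets struck at D = 213.3858:
d₁ = [ln(V₀/D) + (r + σ²/2)T] / (σ√T)
   = [ln(337.4798/213.3858) + (0.0148 + 0.5·0.1506²)·9.2013] / (0.1506·√9.2013)
   = [0.458404 + 0.240524] / 0.456825 = 1.529969
d₂ = d₁ − σ√T = 1.529969 − 0.456825 = 1.073144
N(d₁) = 0.936988,  N(d₂) = 0.858397,  e^(−rT) = 0.872686
E₀ = V₀·N(d₁) − D·e^(−rT)·N(d₂)
   = 337.4798·0.936988 − 213.3858·0.872686·0.858397 = 156.364794
B₀ = V₀ − E₀ = 337.4798 − 156.364794 = 181.115006
e^(−λT) = (B₀·e^(rT)/D − 0.5)/(1 − 0.5) = (181.1150·1.145887/213.3858 − 0.5)/0.5 = 0.94518447
λ = −ln(0.94518447)/9.2013 = 0.006127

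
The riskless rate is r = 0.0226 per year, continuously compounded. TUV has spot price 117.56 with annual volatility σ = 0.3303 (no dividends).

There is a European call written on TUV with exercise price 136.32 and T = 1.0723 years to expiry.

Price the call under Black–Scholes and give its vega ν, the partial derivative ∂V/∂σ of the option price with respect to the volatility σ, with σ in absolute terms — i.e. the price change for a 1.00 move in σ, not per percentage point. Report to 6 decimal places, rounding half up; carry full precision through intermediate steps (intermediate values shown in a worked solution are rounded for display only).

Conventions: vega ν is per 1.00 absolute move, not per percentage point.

σ√T = 0.3303·√1.0723 = 0.342032
d₁ = (ln(S/K) + (r+σ²/2)T) / (σ√T) = (ln(117.56/136.32) + (0.0226+0.3303²/2)·1.0723) / 0.342032 = (-0.148056 + 0.082727) / 0.342032 = -0.191003
d₂ = d₁ − σ√T = -0.191003 − 0.342032 = -0.533035
e^{−rT} = 0.976057
N(d₁) = 0.424261,  N(d₂) = 0.297005
Call price V = S·N(d₁) − K·e^{−rT}·N(d₂) = 49.876174 − 39.518272 = 10.357902
φ(d₁) = (1/√(2π))·e^{−d₁²/2} = 0.391731
ν = S·φ(d₁)·√T = 47.687632

price = 10.357902
ν = 47.687632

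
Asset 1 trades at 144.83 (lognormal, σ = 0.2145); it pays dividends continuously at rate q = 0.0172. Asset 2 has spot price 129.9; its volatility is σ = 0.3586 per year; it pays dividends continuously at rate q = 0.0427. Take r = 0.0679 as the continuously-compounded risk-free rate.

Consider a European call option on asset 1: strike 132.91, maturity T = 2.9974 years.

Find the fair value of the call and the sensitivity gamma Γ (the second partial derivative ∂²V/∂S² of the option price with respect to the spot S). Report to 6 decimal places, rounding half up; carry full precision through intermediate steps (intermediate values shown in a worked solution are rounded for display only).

price = 36.208888
Γ = 0.005008

σ√T = 0.2145·√2.9974 = 0.371364
d₁ = (ln(S/K) + (r−q+σ²/2)T) / (σ√T) = (ln(144.83/132.91) + (0.0679−0.0172+0.2145²/2)·2.9974) / 0.371364 = (0.085888 + 0.220924) / 0.371364 = 0.826177
d₂ = d₁ − σ√T = 0.826177 − 0.371364 = 0.454813
e^{−rT} = 0.815851
e^{−qT} = 0.949751
N(d₁) = 0.795648,  N(d₂) = 0.675378
Call price V = S·e^{−qT}·N(d₁) − K·e^{−rT}·N(d₂) = 109.443348 − 73.234460 = 36.208888
φ(d₁) = (1/√(2π))·e^{−d₁²/2} = 0.283591
Γ = e^{−qT}·φ(d₁) / (S·σ·√T) = 0.005008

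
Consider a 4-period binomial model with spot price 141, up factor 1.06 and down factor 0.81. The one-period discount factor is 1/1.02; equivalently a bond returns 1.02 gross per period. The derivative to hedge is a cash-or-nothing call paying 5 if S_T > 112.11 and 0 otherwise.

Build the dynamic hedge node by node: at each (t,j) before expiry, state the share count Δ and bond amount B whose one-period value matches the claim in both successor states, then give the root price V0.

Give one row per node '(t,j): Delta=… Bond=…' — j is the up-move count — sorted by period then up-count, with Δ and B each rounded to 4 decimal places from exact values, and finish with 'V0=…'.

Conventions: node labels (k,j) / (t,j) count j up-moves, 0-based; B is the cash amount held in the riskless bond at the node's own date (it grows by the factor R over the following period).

Since d<R<u, set p* = (R−d)/(u−d) = 0.8400; price each node as the discounted p*-expectation of its children.
Terminal payoffs: V(4,0)=0.0000, V(4,1)=0.0000, V(4,2)=0.0000, V(4,3)=5.0000, V(4,4)=5.0000
(3,0): S=74.9332. Δ = (V_up−V_dn)/(S_up−S_dn) = (0.0000−0.0000)/(79.4292−60.6959) = 0.0000. V = [p*·0.0000 + (1−p*)·0.0000]/1.02 = 0.0000. B = V − Δ·S = 0.0000.
(3,1): S=98.0607. Δ = (V_up−V_dn)/(S_up−S_dn) = (0.0000−0.0000)/(103.9443−79.4292) = 0.0000. V = [p*·0.0000 + (1−p*)·0.0000]/1.02 = 0.0000. B = V − Δ·S = 0.0000.
(3,2): S=128.3264. Δ = (V_up−V_dn)/(S_up−S_dn) = (5.0000−0.0000)/(136.0259−103.9443) = 0.1559. V = [p*·5.0000 + (1−p*)·0.0000]/1.02 = 4.1176. B = V − Δ·S = -15.8824.
(3,3): S=167.9333. Δ = (V_up−V_dn)/(S_up−S_dn) = (5.0000−5.0000)/(178.0093−136.0259) = 0.0000. V = [p*·5.0000 + (1−p*)·5.0000]/1.02 = 4.9020. B = V − Δ·S = 4.9020.
(2,0): S=92.5101. Δ = (V_up−V_dn)/(S_up−S_dn) = (0.0000−0.0000)/(98.0607−74.9332) = 0.0000. V = [p*·0.0000 + (1−p*)·0.0000]/1.02 = 0.0000. B = V − Δ·S = 0.0000.
(2,1): S=121.0626. Δ = (V_up−V_dn)/(S_up−S_dn) = (4.1176−0.0000)/(128.3264−98.0607) = 0.1361. V = [p*·4.1176 + (1−p*)·0.0000]/1.02 = 3.3910. B = V − Δ·S = -13.0796.
(2,2): S=158.4276. Δ = (V_up−V_dn)/(S_up−S_dn) = (4.9020−4.1176)/(167.9333−128.3264) = 0.0198. V = [p*·4.9020 + (1−p*)·4.1176]/1.02 = 4.6828. B = V − Δ·S = 1.5456.
(1,0): S=114.2100. Δ = (V_up−V_dn)/(S_up−S_dn) = (3.3910−0.0000)/(121.0626−92.5101) = 0.1188. V = [p*·3.3910 + (1−p*)·0.0000]/1.02 = 2.7926. B = V − Δ·S = -10.7714.
(1,1): S=149.4600. Δ = (V_up−V_dn)/(S_up−S_dn) = (4.6828−3.3910)/(158.4276−121.0626) = 0.0346. V = [p*·4.6828 + (1−p*)·3.3910]/1.02 = 4.3884. B = V − Δ·S = -0.7789.
(0,0): S=141.0000. Δ = (V_up−V_dn)/(S_up−S_dn) = (4.3884−2.7926)/(149.4600−114.2100) = 0.0453. V = [p*·4.3884 + (1−p*)·2.7926]/1.02 = 4.0520. B = V − Δ·S = -2.3311.
As a check, the time-0 holding Δ(0,0)·S0 + B(0,0) comes to 4.0520 — exactly V0.

(0,0): Delta=0.0453 Bond=-2.3311
(1,0): Delta=0.1188 Bond=-10.7714
(1,1): Delta=0.0346 Bond=-0.7789
(2,0): Delta=0.0000 Bond=0.0000
(2,1): Delta=0.1361 Bond=-13.0796
(2,2): Delta=0.0198 Bond=1.5456
(3,0): Delta=0.0000 Bond=0.0000
(3,1): Delta=0.0000 Bond=0.0000
(3,2): Delta=0.1559 Bond=-15.8824
(3,3): Delta=0.0000 Bond=4.9020
V0=4.0520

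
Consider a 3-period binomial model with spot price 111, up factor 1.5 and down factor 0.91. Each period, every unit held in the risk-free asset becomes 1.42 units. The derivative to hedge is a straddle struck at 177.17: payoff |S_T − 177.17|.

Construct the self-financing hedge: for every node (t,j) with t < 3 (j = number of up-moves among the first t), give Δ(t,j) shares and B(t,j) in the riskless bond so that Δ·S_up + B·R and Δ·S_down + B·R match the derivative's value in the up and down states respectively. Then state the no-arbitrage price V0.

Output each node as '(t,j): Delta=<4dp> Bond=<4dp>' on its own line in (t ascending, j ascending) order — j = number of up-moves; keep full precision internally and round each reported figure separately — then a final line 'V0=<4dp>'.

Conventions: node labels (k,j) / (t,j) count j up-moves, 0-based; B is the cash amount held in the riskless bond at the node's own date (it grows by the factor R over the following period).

Since d<R<u, set p* = (R−d)/(u−d) = 0.8644; price each node as the discounted p*-expectation of its children.
Payoffs at expiry: V(3,0)=93.5236, V(3,1)=39.2913, V(3,2)=50.1025, V(3,3)=197.4550
  t=2,j=0: stock 91.9191 → up 137.8786 (V=39.2913), down 83.6464 (V=93.5236). Price 32.8485; hedge Δ=-1.0000, bond B=124.7676.
  t=2,j=1: stock 151.5150 → up 227.2725 (V=50.1025), down 137.8787 (V=39.2913). Price 34.2511; hedge Δ=0.1209, bond B=15.9271.
  t=2,j=2: stock 249.7500 → up 374.6250 (V=197.4550), down 227.2725 (V=50.1025). Price 124.9824; hedge Δ=1.0000, bond B=-124.7676.
  t=1,j=0: stock 101.0100 → up 151.5150 (V=34.2511), down 91.9191 (V=32.8485). Price 23.9866; hedge Δ=0.0235, bond B=21.6093.
  t=1,j=1: stock 166.5000 → up 249.7500 (V=124.9824), down 151.5150 (V=34.2511). Price 79.3520; hedge Δ=0.9236, bond B=-74.4298.
  t=0,j=0: stock 111.0000 → up 166.5000 (V=79.3520), down 101.0100 (V=23.9866). Price 50.5949; hedge Δ=0.8454, bond B=-43.2448.
Check: Δ(0,0)·S0 + B(0,0) = 50.5949 = V0.

(0,0): Delta=0.8454 Bond=-43.2448
(1,0): Delta=0.0235 Bond=21.6093
(1,1): Delta=0.9236 Bond=-74.4298
(2,0): Delta=-1.0000 Bond=124.7676
(2,1): Delta=0.1209 Bond=15.9271
(2,2): Delta=1.0000 Bond=-124.7676
V0=50.5949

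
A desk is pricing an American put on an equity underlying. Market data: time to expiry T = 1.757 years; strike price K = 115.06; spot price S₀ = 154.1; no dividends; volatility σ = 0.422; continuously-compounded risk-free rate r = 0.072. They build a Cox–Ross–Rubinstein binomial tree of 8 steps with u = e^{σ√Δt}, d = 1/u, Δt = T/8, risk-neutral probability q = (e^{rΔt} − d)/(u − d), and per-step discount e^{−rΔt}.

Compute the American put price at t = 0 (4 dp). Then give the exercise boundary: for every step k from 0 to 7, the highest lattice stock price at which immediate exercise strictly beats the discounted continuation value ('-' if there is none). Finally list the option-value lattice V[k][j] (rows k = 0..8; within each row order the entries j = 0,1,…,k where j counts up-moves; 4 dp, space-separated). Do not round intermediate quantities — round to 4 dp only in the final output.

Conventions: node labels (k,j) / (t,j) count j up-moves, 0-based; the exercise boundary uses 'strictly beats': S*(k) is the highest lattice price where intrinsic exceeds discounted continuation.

price = 10.0804
boundary = - - - - 69.8629 57.3268 69.8629 85.1404
tree:
10.0804
15.3220 4.9688
22.6959 8.1678 1.8106
32.6095 13.1459 3.2674 0.3576
45.1971 20.6067 5.8309 0.7135 0.0000
57.7332 31.2218 10.2609 1.4233 0.0000 0.0000
68.0199 45.1971 17.7338 2.8395 0.0000 0.0000 0.0000
76.4607 57.7332 29.9196 5.6648 0.0000 0.0000 0.0000 0.0000
83.3869 68.0199 45.1971 11.3013 0.0000 0.0000 0.0000 0.0000 0.0000

params: Δt=0.21962 u=1.21868 d=0.82056 q=0.49075 e^(-rΔt)=0.98431
t_8 payoffs: 83.3869 68.0199 45.1971 11.3013 0.0000 0.0000 0.0000 0.0000 0.0000
t_7: node(7,0) S=38.5993 payoff=76.4607 vs cont=74.6556 → 76.4607 [stop]  node(7,1) S=57.3268 payoff=57.7332 vs cont=55.9281 → 57.7332 [stop]  node(7,2) S=85.1404 payoff=29.9196 vs cont=28.1145 → 29.9196 [stop]  node(7,3) S=126.4485 payoff=0.0000 vs cont=5.6648 → 5.6648 [wait]  node(7,4) S=187.7983 payoff=0.0000 vs cont=0.0000 → 0.0000 [wait]  node(7,5) S=278.9136 payoff=0.0000 vs cont=0.0000 → 0.0000 [wait]  node(7,6) S=414.2359 payoff=0.0000 vs cont=0.0000 → 0.0000 [wait]  node(7,7) S=615.2134 payoff=0.0000 vs cont=0.0000 → 0.0000 [wait]  ⇒ S*(7)=85.1404
t_6: node(6,0) S=47.0401 payoff=68.0199 vs cont=66.2147 → 68.0199 [stop]  node(6,1) S=69.8629 payoff=45.1971 vs cont=43.3920 → 45.1971 [stop]  node(6,2) S=103.7587 payoff=11.3013 vs cont=17.7338 → 17.7338 [wait]  node(6,3) S=154.1000 payoff=0.0000 vs cont=2.8395 → 2.8395 [wait]  node(6,4) S=228.8657 payoff=0.0000 vs cont=0.0000 → 0.0000 [wait]  node(6,5) S=339.9059 payoff=0.0000 vs cont=0.0000 → 0.0000 [wait]  node(6,6) S=504.8202 payoff=0.0000 vs cont=0.0000 → 0.0000 [wait]  ⇒ S*(6)=69.8629
t_5: node(5,0) S=57.3268 payoff=57.7332 vs cont=55.9281 → 57.7332 [stop]  node(5,1) S=85.1404 payoff=29.9196 vs cont=31.2218 → 31.2218 [wait]  node(5,2) S=126.4485 payoff=0.0000 vs cont=10.2609 → 10.2609 [wait]  node(5,3) S=187.7983 payoff=0.0000 vs cont=1.4233 → 1.4233 [wait]  node(5,4) S=278.9136 payoff=0.0000 vs cont=0.0000 → 0.0000 [wait]  node(5,5) S=414.2359 payoff=0.0000 vs cont=0.0000 → 0.0000 [wait]  ⇒ S*(5)=57.3268
t_4: node(4,0) S=69.8629 payoff=45.1971 vs cont=44.0210 → 45.1971 [stop]  node(4,1) S=103.7587 payoff=11.3013 vs cont=20.6067 → 20.6067 [wait]  node(4,2) S=154.1000 payoff=0.0000 vs cont=5.8309 → 5.8309 [wait]  node(4,3) S=228.8657 payoff=0.0000 vs cont=0.7135 → 0.7135 [wait]  node(4,4) S=339.9059 payoff=0.0000 vs cont=0.0000 → 0.0000 [wait]  ⇒ S*(4)=69.8629
t_3: node(3,0) S=85.1404 payoff=29.9196 vs cont=32.6095 → 32.6095 [wait]  node(3,1) S=126.4485 payoff=0.0000 vs cont=13.1459 → 13.1459 [wait]  node(3,2) S=187.7983 payoff=0.0000 vs cont=3.2674 → 3.2674 [wait]  node(3,3) S=278.9136 payoff=0.0000 vs cont=0.3576 → 0.3576 [wait]  ⇒ S*(3)=-
t_2: node(2,0) S=103.7587 payoff=11.3013 vs cont=22.6959 → 22.6959 [wait]  node(2,1) S=154.1000 payoff=0.0000 vs cont=8.1678 → 8.1678 [wait]  node(2,2) S=228.8657 payoff=0.0000 vs cont=1.8106 → 1.8106 [wait]  ⇒ S*(2)=-
t_1: node(1,0) S=126.4485 payoff=0.0000 vs cont=15.3220 → 15.3220 [wait]  node(1,1) S=187.7983 payoff=0.0000 vs cont=4.9688 → 4.9688 [wait]  ⇒ S*(1)=-
t_0: node(0,0) S=154.1000 payoff=0.0000 vs cont=10.0804 → 10.0804 [wait]  ⇒ S*(0)=-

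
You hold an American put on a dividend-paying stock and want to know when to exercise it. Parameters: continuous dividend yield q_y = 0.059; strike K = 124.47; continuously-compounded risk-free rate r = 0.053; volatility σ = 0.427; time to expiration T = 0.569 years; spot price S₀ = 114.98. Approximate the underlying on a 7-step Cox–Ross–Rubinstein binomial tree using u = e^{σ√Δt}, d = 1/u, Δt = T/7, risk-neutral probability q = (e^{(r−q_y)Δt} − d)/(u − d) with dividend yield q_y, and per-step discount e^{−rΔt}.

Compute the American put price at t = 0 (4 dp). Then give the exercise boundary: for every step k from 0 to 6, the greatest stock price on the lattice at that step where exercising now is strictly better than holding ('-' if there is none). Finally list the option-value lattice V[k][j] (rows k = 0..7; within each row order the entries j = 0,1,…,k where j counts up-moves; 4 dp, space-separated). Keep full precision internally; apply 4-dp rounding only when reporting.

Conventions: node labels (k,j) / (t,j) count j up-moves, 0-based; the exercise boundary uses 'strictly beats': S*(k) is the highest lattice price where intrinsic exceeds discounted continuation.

Δt=0.08129  u=1.12946  d=0.88538  q=0.46760  discount=0.99570
step 7 (expiry): payoffs max(K−S,0) = 75.4330 61.9144 44.6689 22.6692 0.0000 0.0000 0.0000 0.0000
step 6: (k=6,j=0): S=55.3854, K−S=69.0846, hold=68.8145 ⇒ V=69.0846 exercise | (k=6,j=1): S=70.6541, K−S=53.8159, hold=53.6188 ⇒ V=53.8159 exercise | (k=6,j=2): S=90.1322, K−S=34.3378, hold=34.2340 ⇒ V=34.3378 exercise | (k=6,j=3): S=114.9800, K−S=9.4900, hold=12.0171 ⇒ V=12.0171 continue | (k=6,j=4): S=146.6779, K−S=0.0000, hold=0.0000 ⇒ V=0.0000 continue | (k=6,j=5): S=187.1144, K−S=0.0000, hold=0.0000 ⇒ V=0.0000 continue | (k=6,j=6): S=238.6985, K−S=0.0000, hold=0.0000 ⇒ V=0.0000 continue  boundary S*=90.1322
step 5: (k=5,j=0): S=62.5556, K−S=61.9144, hold=61.6786 ⇒ V=61.9144 exercise | (k=5,j=1): S=79.8011, K−S=44.6689, hold=44.5157 ⇒ V=44.6689 exercise | (k=5,j=2): S=101.8008, K−S=22.6692, hold=23.7978 ⇒ V=23.7978 continue | (k=5,j=3): S=129.8654, K−S=0.0000, hold=6.3703 ⇒ V=6.3703 continue | (k=5,j=4): S=165.6670, K−S=0.0000, hold=0.0000 ⇒ V=0.0000 continue | (k=5,j=5): S=211.3384, K−S=0.0000, hold=0.0000 ⇒ V=0.0000 continue  boundary S*=79.8011
step 4: (k=4,j=0): S=70.6541, K−S=53.8159, hold=53.6188 ⇒ V=53.8159 exercise | (k=4,j=1): S=90.1322, K−S=34.3378, hold=34.7594 ⇒ V=34.7594 continue | (k=4,j=2): S=114.9800, K−S=9.4900, hold=15.5814 ⇒ V=15.5814 continue | (k=4,j=3): S=146.6779, K−S=0.0000, hold=3.3770 ⇒ V=3.3770 continue | (k=4,j=4): S=187.1144, K−S=0.0000, hold=0.0000 ⇒ V=0.0000 continue  boundary S*=70.6541
step 3: (k=3,j=0): S=79.8011, K−S=44.6689, hold=44.7120 ⇒ V=44.7120 continue | (k=3,j=1): S=101.8008, K−S=22.6692, hold=25.6808 ⇒ V=25.6808 continue | (k=3,j=2): S=129.8654, K−S=0.0000, hold=9.8321 ⇒ V=9.8321 continue | (k=3,j=3): S=165.6670, K−S=0.0000, hold=1.7901 ⇒ V=1.7901 continue  boundary S*=-
step 2: (k=2,j=0): S=90.1322, K−S=34.3378, hold=35.6589 ⇒ V=35.6589 continue | (k=2,j=1): S=114.9800, K−S=9.4900, hold=18.1913 ⇒ V=18.1913 continue | (k=2,j=2): S=146.6779, K−S=0.0000, hold=6.0455 ⇒ V=6.0455 continue  boundary S*=-
step 1: (k=1,j=0): S=101.8008, K−S=22.6692, hold=27.3728 ⇒ V=27.3728 continue | (k=1,j=1): S=129.8654, K−S=0.0000, hold=12.4581 ⇒ V=12.4581 continue  boundary S*=-
step 0: (k=0,j=0): S=114.9800, K−S=9.4900, hold=20.3109 ⇒ V=20.3109 continue  boundary S*=-

price = 20.3109
boundary = - - - - 70.6541 79.8011 90.1322
tree:
20.3109
27.3728 12.4581
35.6589 18.1913 6.0455
44.7120 25.6808 9.8321 1.7901
53.8159 34.7594 15.5814 3.3770 0.0000
61.9144 44.6689 23.7978 6.3703 0.0000 0.0000
69.0846 53.8159 34.3378 12.0171 0.0000 0.0000 0.0000
75.4330 61.9144 44.6689 22.6692 0.0000 0.0000 0.0000 0.0000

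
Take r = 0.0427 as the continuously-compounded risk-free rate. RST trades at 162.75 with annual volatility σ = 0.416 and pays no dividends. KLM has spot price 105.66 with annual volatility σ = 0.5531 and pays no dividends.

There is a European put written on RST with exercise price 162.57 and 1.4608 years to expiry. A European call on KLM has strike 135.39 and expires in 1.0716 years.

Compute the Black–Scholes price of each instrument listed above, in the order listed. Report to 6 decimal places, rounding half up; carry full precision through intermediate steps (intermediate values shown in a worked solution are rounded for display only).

[RST put K=162.57]
σ√T = 0.416·√1.4608 = 0.502792
d₁ = (ln(S/K) + (r+σ²/2)T) / (σ√T) = (ln(162.75/162.57) + (0.0427+0.416²/2)·1.4608) / 0.502792 = (0.001107 + 0.188776) / 0.502792 = 0.377657
d₂ = d₁ − σ√T = 0.377657 − 0.502792 = -0.125136
e^{−rT} = 0.939529
N(−d₁) = 0.352843,  N(−d₂) = 0.549792
price = K·e^{−rT}·N(−d₂) − S·N(−d₁) = 83.974841 − 57.425176 = 26.549665
[KLM call K=135.39]
σ√T = 0.5531·√1.0716 = 0.572559
d₁ = (ln(S/K) + (r+σ²/2)T) / (σ√T) = (ln(105.66/135.39) + (0.0427+0.5531²/2)·1.0716) / 0.572559 = (-0.247933 + 0.209669) / 0.572559 = -0.066830
d₂ = d₁ − σ√T = -0.066830 − 0.572559 = -0.639389
e^{−rT} = 0.955274
N(d₁) = 0.473359,  N(d₂) = 0.261285
price = S·N(d₁) − K·e^{−rT}·N(d₂) = 50.015064 − 33.793178 = 16.221886

price(RST put K=162.57) = 26.549665
price(KLM call K=135.39) = 16.221886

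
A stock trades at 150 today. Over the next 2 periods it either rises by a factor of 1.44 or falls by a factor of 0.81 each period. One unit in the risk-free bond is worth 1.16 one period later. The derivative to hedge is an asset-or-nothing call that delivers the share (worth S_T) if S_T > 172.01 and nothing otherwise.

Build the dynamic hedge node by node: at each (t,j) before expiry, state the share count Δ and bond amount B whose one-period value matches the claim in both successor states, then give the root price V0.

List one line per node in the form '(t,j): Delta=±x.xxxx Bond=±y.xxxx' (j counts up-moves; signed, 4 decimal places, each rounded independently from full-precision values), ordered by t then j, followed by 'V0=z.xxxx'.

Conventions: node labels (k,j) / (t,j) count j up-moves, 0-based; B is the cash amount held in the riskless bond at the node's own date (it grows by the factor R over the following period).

(0,0): Delta=1.3990 Bond=-74.2993
(1,0): Delta=2.2857 Bond=-193.9212
(1,1): Delta=1.0000 Bond=0.0000
V0=135.5529

Arbitrage-free pricing uses the up-move probability p* = (R−d)/(u−d) = 0.5556, discounting each step at R = 1.16.
Terminal payoffs: V(2,0)=0.0000, V(2,1)=174.9600, V(2,2)=311.0400
Node (1,0) S=121.5000: V=(p*·174.9600+(1−p*)·0.0000)/1.16=83.7931; Δ=(174.9600−0.0000)/(174.9600−98.4150)=2.2857; B=V−Δ·S=-193.9212
Node (1,1) S=216.0000: V=(p*·311.0400+(1−p*)·174.9600)/1.16=216.0000; Δ=(311.0400−174.9600)/(311.0400−174.9600)=1.0000; B=V−Δ·S=0.0000
Node (0,0) S=150.0000: V=(p*·216.0000+(1−p*)·83.7931)/1.16=135.5529; Δ=(216.0000−83.7931)/(216.0000−121.5000)=1.3990; B=V−Δ·S=-74.2993
As a check, the time-0 holding Δ(0,0)·S0 + B(0,0) comes to 135.5529 — exactly V0.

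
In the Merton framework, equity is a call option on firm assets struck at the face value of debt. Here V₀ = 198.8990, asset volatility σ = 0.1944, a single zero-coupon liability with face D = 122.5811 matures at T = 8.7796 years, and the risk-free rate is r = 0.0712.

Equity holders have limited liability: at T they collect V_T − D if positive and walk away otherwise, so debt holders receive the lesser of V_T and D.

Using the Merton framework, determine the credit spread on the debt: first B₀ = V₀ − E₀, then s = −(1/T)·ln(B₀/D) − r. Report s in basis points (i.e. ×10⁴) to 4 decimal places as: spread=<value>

spread=11.4976

Equity is a call on the firm's assets struck at D = 122.5811:
d₁ = [ln(V₀/D) + (r + σ²/2)T] / (σ√T)
   = [ln(198.8990/122.5811) + (0.0712 + 0.5·0.1944²)·8.7796] / (0.1944·√8.7796)
   = [0.484024 + 0.791004] / 0.576015 = 2.213534
d₂ = d₁ − σ√T = 2.213534 − 0.576015 = 1.637519
N(d₁) = 0.986570,  N(d₂) = 0.949239,  e^(−rT) = 0.535204
E₀ = V₀·N(d₁) − D·e^(−rT)·N(d₂)
   = 198.8990·0.986570 − 122.5811·0.535204·0.949239 = 133.952042
B₀ = V₀ − E₀ = 198.8990 − 133.952042 = 64.946958
spread = −(1/T)·ln(B₀/D) − r = −(1/8.7796)·ln(64.946958/122.5811) − 0.0712 = 0.00114976
in basis points: 0.00114976 × 10⁴ = 11.4976 bp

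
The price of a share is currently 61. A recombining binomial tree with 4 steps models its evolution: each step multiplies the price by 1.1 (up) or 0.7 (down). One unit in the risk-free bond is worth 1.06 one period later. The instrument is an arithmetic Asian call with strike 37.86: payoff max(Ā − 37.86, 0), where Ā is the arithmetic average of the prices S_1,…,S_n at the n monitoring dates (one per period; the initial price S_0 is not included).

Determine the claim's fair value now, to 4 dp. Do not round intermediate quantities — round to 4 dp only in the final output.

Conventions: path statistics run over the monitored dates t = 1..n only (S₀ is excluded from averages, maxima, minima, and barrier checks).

No-arbitrage gives p* = (R−d)/(u−d) = 0.9000: enumerate every path, weight its payoff by its p*-probability, and discount by R^4.
Enumerate all 2^4 = 16 price paths (U = up ×1.1, D = down ×0.7); each path with k up-moves has probability p*^k·(1−p*)^(4−k).
DDDD: Ā=27.0398, payoff=0.0000, prob=0.000100
UDDD: Ā=42.4911, payoff=4.6311, prob=0.000900
DUDD: Ā=36.3911, payoff=0.0000, prob=0.000900
UUDD: Ā=57.1860, payoff=19.3260, prob=0.008100
DDUD: Ā=32.1211, payoff=0.0000, prob=0.000900
UDUD: Ā=50.4760, payoff=12.6160, prob=0.008100
DUUD: Ā=44.3760, payoff=6.5160, prob=0.008100
UUUD: Ā=69.7337, payoff=31.8737, prob=0.072900
DDDU: Ā=29.1321, payoff=0.0000, prob=0.000900
UDDU: Ā=45.7790, payoff=7.9190, prob=0.008100
DUDU: Ā=39.6790, payoff=1.8190, prob=0.008100
UUDU: Ā=62.3527, payoff=24.4927, prob=0.072900
DDUU: Ā=35.4090, payoff=0.0000, prob=0.008100
UDUU: Ā=55.6427, payoff=17.7827, prob=0.072900
DUUU: Ā=49.5427, payoff=11.6827, prob=0.072900
UUUU: Ā=77.8528, payoff=39.9928, prob=0.656100
Price = Σ prob·payoff / R^4 = 32.890945 / 1.262477 = 26.0527

price = 26.0527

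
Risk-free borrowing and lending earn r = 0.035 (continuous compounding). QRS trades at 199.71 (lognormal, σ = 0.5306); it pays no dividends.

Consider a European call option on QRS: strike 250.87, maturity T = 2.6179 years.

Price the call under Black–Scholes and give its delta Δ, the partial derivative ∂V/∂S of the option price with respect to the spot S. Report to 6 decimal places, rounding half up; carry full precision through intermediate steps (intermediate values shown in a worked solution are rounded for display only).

price = 57.450454
Δ = 0.606544

σ√T = 0.5306·√2.6179 = 0.858507
d₁ = (ln(S/K) + (r+σ²/2)T) / (σ√T) = (ln(199.71/250.87) + (0.035+0.5306²/2)·2.6179) / 0.858507 = (-0.228069 + 0.460144) / 0.858507 = 0.270324
d₂ = d₁ − σ√T = 0.270324 − 0.858507 = -0.588183
e^{−rT} = 0.912446
N(d₁) = 0.606544,  N(d₂) = 0.278205
Call price V = S·N(d₁) − K·e^{−rT}·N(d₂) = 121.132997 − 63.682543 = 57.450454
Δ = N(d₁) = 0.606544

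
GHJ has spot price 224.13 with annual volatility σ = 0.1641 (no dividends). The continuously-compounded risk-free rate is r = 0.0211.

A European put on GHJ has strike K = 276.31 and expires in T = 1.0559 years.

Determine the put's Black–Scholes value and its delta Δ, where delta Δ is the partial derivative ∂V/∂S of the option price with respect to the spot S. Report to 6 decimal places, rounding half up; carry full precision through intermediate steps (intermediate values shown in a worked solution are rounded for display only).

σ√T = 0.1641·√1.0559 = 0.168624
d₁ = (ln(S/K) + (r+σ²/2)T) / (σ√T) = (ln(224.13/276.31) + (0.0211+0.1641²/2)·1.0559) / 0.168624 = (-0.209297 + 0.036497) / 0.168624 = -1.024767
d₂ = d₁ − σ√T = -1.024767 − 0.168624 = -1.193392
e^{−rT} = 0.977967
N(−d₁) = 0.847264,  N(−d₂) = 0.883642
Put price V = K·e^{−rT}·N(−d₂) − S·N(−d₁) = 238.779531 − 189.897179 = 48.882352
Δ = −N(−d₁) = -0.847264

price = 48.882352
Δ = -0.847264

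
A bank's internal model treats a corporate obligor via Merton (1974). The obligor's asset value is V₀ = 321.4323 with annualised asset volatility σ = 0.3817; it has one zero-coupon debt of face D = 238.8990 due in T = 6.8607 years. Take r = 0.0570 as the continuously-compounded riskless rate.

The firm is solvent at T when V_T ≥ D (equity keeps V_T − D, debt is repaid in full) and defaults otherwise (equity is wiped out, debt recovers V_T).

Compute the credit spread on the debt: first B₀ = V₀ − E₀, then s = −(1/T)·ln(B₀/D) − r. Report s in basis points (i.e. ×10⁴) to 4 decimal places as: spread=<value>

spread=310.3332

Equity is a call on the firm's assets struck at D = 238.8990:
d₁ = [ln(V₀/D) + (r + σ²/2)T] / (σ√T)
   = [ln(321.4323/238.8990) + (0.0570 + 0.5·0.3817²)·6.8607] / (0.3817·√6.8607)
   = [0.296746 + 0.890844] / 0.999784 = 1.187846
d₂ = d₁ − σ√T = 1.187846 − 0.999784 = 0.188062
N(d₁) = 0.882553,  N(d₂) = 0.574586,  e^(−rT) = 0.676340
E₀ = V₀·N(d₁) − D·e^(−rT)·N(d₂)
   = 321.4323·0.882553 − 238.8990·0.676340·0.574586 = 190.841255
B₀ = V₀ − E₀ = 321.4323 − 190.841255 = 130.591045
spread = −(1/T)·ln(B₀/D) − r = −(1/6.8607)·ln(130.591045/238.8990) − 0.0570 = 0.03103332
in basis points: 0.03103332 × 10⁴ = 310.3332 bp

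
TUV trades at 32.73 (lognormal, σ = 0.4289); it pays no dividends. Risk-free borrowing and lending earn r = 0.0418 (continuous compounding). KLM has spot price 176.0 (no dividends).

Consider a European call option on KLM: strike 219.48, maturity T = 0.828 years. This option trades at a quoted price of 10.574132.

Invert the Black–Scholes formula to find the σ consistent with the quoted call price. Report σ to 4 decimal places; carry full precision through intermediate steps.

At σ = 0.3501 the Black–Scholes value reproduces the quote:
σ√T = 0.3501·√0.828 = 0.318572
d₁ = (ln(S/K) + (r+σ²/2)T) / (σ√T) = (ln(176.0/219.48) + (0.0418+0.3501²/2)·0.828) / 0.318572 = (-0.220777 + 0.085354) / 0.318572 = -0.425093
d₂ = d₁ − σ√T = -0.425093 − 0.318572 = -0.743665
e^{−rT} = 0.965982
N(d₁) = 0.335384,  N(d₂) = 0.228540
V = S·N(d₁) − K·e^{−rT}·N(d₂) = 59.027640 − 48.453508 = 10.574132 (the quoted price), and the Black–Scholes price is strictly increasing in σ, so σ is unique

sigma = 0.3501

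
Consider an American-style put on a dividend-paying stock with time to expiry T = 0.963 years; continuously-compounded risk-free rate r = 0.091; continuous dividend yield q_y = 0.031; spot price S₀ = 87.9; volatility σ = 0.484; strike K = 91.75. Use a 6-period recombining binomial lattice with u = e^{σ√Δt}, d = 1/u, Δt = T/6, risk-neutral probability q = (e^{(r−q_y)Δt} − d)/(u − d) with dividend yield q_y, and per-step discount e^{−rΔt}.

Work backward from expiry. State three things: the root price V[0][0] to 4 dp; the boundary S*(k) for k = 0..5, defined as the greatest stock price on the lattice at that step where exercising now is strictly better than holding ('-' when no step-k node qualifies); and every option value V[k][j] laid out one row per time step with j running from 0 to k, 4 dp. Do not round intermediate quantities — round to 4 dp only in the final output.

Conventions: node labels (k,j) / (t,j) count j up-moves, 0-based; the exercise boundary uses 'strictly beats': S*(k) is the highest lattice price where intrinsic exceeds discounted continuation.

price = 16.1265
boundary = - - - 49.1311 59.6441 72.4066
tree:
16.1265
23.2012 8.8512
32.1729 14.0598 3.4014
42.6189 21.6888 6.1115 0.5288
51.2788 32.1059 10.9127 1.0248 0.0000
58.4123 42.6189 19.3434 1.9864 0.0000 0.0000
64.2885 51.2788 32.1059 3.8500 0.0000 0.0000 0.0000

params: Δt=0.16050 u=1.21398 d=0.82374 q=0.47647 e^(-rΔt)=0.98550
t_6 payoffs: 64.2885 51.2788 32.1059 3.8500 0.0000 0.0000 0.0000
t_5: node(5,0) S=33.3377 payoff=58.4123 vs cont=57.2475 → 58.4123 [stop]  node(5,1) S=49.1311 payoff=42.6189 vs cont=41.5324 → 42.6189 [stop]  node(5,2) S=72.4066 payoff=19.3434 vs cont=18.3724 → 19.3434 [stop]  node(5,3) S=106.7086 payoff=0.0000 vs cont=1.9864 → 1.9864 [wait]  node(5,4) S=157.2610 payoff=0.0000 vs cont=0.0000 → 0.0000 [wait]  node(5,5) S=231.7620 payoff=0.0000 vs cont=0.0000 → 0.0000 [wait]  ⇒ S*(5)=72.4066
t_4: node(4,0) S=40.4712 payoff=51.2788 vs cont=50.1493 → 51.2788 [stop]  node(4,1) S=59.6441 payoff=32.1059 vs cont=31.0716 → 32.1059 [stop]  node(4,2) S=87.9000 payoff=3.8500 vs cont=10.9127 → 10.9127 [wait]  node(4,3) S=129.5419 payoff=0.0000 vs cont=1.0248 → 1.0248 [wait]  node(4,4) S=190.9113 payoff=0.0000 vs cont=0.0000 → 0.0000 [wait]  ⇒ S*(4)=59.6441
t_3: node(3,0) S=49.1311 payoff=42.6189 vs cont=41.5324 → 42.6189 [stop]  node(3,1) S=72.4066 payoff=19.3434 vs cont=21.6888 → 21.6888 [wait]  node(3,2) S=106.7086 payoff=0.0000 vs cont=6.1115 → 6.1115 [wait]  node(3,3) S=157.2610 payoff=0.0000 vs cont=0.5288 → 0.5288 [wait]  ⇒ S*(3)=49.1311
t_2: node(2,0) S=59.6441 payoff=32.1059 vs cont=32.1729 → 32.1729 [wait]  node(2,1) S=87.9000 payoff=3.8500 vs cont=14.0598 → 14.0598 [wait]  node(2,2) S=129.5419 payoff=0.0000 vs cont=3.4014 → 3.4014 [wait]  ⇒ S*(2)=-
t_1: node(1,0) S=72.4066 payoff=19.3434 vs cont=23.2012 → 23.2012 [wait]  node(1,1) S=106.7086 payoff=0.0000 vs cont=8.8512 → 8.8512 [wait]  ⇒ S*(1)=-
t_0: node(0,0) S=87.9000 payoff=3.8500 vs cont=16.1265 → 16.1265 [wait]  ⇒ S*(0)=-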